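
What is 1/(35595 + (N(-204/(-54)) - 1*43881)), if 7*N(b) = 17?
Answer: -7/57985 ≈ -0.00012072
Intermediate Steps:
N(b) = 17/7 (N(b) = (⅐)*17 = 17/7)
1/(35595 + (N(-204/(-54)) - 1*43881)) = 1/(35595 + (17/7 - 1*43881)) = 1/(35595 + (17/7 - 43881)) = 1/(35595 - 307150/7) = 1/(-57985/7) = -7/57985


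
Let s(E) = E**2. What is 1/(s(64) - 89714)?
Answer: -1/85618 ≈ -1.1680e-5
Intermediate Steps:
1/(s(64) - 89714) = 1/(64**2 - 89714) = 1/(4096 - 89714) = 1/(-85618) = -1/85618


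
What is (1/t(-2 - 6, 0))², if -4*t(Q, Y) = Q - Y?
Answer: ¼ ≈ 0.25000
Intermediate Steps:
t(Q, Y) = -Q/4 + Y/4 (t(Q, Y) = -(Q - Y)/4 = -Q/4 + Y/4)
(1/t(-2 - 6, 0))² = (1/(-(-2 - 6)/4 + (¼)*0))² = (1/(-¼*(-8) + 0))² = (1/(2 + 0))² = (1/2)² = (½)² = ¼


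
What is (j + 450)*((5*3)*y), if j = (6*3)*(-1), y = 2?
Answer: 12960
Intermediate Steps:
j = -18 (j = 18*(-1) = -18)
(j + 450)*((5*3)*y) = (-18 + 450)*((5*3)*2) = 432*(15*2) = 432*30 = 12960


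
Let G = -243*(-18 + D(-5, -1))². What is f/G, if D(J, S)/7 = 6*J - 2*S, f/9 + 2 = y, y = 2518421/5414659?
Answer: 307811/247969723564 ≈ 1.2413e-6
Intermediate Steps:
y = 2518421/5414659 (y = 2518421*(1/5414659) = 2518421/5414659 ≈ 0.46511)
f = -74798073/5414659 (f = -18 + 9*(2518421/5414659) = -18 + 22665789/5414659 = -74798073/5414659 ≈ -13.814)
D(J, S) = -14*S + 42*J (D(J, S) = 7*(6*J - 2*S) = 7*(-2*S + 6*J) = -14*S + 42*J)
G = -11128428 (G = -243*(-18 + (-14*(-1) + 42*(-5)))² = -243*(-18 + (14 - 210))² = -243*(-18 - 196)² = -243*(-214)² = -243*45796 = -11128428)
f/G = -74798073/5414659/(-11128428) = -74798073/5414659*(-1/11128428) = 307811/247969723564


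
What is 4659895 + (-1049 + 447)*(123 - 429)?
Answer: 4844107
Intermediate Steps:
4659895 + (-1049 + 447)*(123 - 429) = 4659895 - 602*(-306) = 4659895 + 184212 = 4844107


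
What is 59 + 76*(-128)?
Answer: -9669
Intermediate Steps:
59 + 76*(-128) = 59 - 9728 = -9669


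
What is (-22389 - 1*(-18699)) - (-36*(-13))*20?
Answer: -13050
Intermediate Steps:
(-22389 - 1*(-18699)) - (-36*(-13))*20 = (-22389 + 18699) - 468*20 = -3690 - 1*9360 = -3690 - 9360 = -13050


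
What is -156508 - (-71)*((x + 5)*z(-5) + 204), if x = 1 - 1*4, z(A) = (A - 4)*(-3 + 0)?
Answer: -138190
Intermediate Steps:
z(A) = 12 - 3*A (z(A) = (-4 + A)*(-3) = 12 - 3*A)
x = -3 (x = 1 - 4 = -3)
-156508 - (-71)*((x + 5)*z(-5) + 204) = -156508 - (-71)*((-3 + 5)*(12 - 3*(-5)) + 204) = -156508 - (-71)*(2*(12 + 15) + 204) = -156508 - (-71)*(2*27 + 204) = -156508 - (-71)*(54 + 204) = -156508 - (-71)*258 = -156508 - 1*(-18318) = -156508 + 18318 = -138190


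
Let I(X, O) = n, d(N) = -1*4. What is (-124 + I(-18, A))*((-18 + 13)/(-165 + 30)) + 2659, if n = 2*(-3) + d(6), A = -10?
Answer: 71659/27 ≈ 2654.0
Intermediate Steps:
d(N) = -4
n = -10 (n = 2*(-3) - 4 = -6 - 4 = -10)
I(X, O) = -10
(-124 + I(-18, A))*((-18 + 13)/(-165 + 30)) + 2659 = (-124 - 10)*((-18 + 13)/(-165 + 30)) + 2659 = -(-670)/(-135) + 2659 = -(-670)*(-1)/135 + 2659 = -134*1/27 + 2659 = -134/27 + 2659 = 71659/27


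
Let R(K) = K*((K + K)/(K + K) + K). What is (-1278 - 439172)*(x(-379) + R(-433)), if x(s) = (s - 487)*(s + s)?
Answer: -371512527800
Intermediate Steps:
x(s) = 2*s*(-487 + s) (x(s) = (-487 + s)*(2*s) = 2*s*(-487 + s))
R(K) = K*(1 + K) (R(K) = K*((2*K)/((2*K)) + K) = K*((2*K)*(1/(2*K)) + K) = K*(1 + K))
(-1278 - 439172)*(x(-379) + R(-433)) = (-1278 - 439172)*(2*(-379)*(-487 - 379) - 433*(1 - 433)) = -440450*(2*(-379)*(-866) - 433*(-432)) = -440450*(656428 + 187056) = -440450*843484 = -371512527800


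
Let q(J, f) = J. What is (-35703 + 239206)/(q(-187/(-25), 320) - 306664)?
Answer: -5087575/7666413 ≈ -0.66362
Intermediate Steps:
(-35703 + 239206)/(q(-187/(-25), 320) - 306664) = (-35703 + 239206)/(-187/(-25) - 306664) = 203503/(-187*(-1/25) - 306664) = 203503/(187/25 - 306664) = 203503/(-7666413/25) = 203503*(-25/7666413) = -5087575/7666413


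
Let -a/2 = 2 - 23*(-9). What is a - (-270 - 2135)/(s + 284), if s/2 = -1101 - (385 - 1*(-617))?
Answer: -44373/106 ≈ -418.61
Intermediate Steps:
s = -4206 (s = 2*(-1101 - (385 - 1*(-617))) = 2*(-1101 - (385 + 617)) = 2*(-1101 - 1*1002) = 2*(-1101 - 1002) = 2*(-2103) = -4206)
a = -418 (a = -2*(2 - 23*(-9)) = -2*(2 + 207) = -2*209 = -418)
a - (-270 - 2135)/(s + 284) = -418 - (-270 - 2135)/(-4206 + 284) = -418 - (-2405)/(-3922) = -418 - (-2405)*(-1)/3922 = -418 - 1*65/106 = -418 - 65/106 = -44373/106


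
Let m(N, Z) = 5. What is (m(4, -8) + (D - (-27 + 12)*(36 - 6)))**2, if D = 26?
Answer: 231361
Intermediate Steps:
(m(4, -8) + (D - (-27 + 12)*(36 - 6)))**2 = (5 + (26 - (-27 + 12)*(36 - 6)))**2 = (5 + (26 - (-15)*30))**2 = (5 + (26 - 1*(-450)))**2 = (5 + (26 + 450))**2 = (5 + 476)**2 = 481**2 = 231361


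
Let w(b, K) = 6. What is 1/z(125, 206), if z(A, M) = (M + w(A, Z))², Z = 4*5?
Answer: 1/44944 ≈ 2.2250e-5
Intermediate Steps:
Z = 20
z(A, M) = (6 + M)² (z(A, M) = (M + 6)² = (6 + M)²)
1/z(125, 206) = 1/((6 + 206)²) = 1/(212²) = 1/44944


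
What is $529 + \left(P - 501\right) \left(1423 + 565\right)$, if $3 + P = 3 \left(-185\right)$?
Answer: $-2104763$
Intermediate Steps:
$P = -558$ ($P = -3 + 3 \left(-185\right) = -3 - 555 = -558$)
$529 + \left(P - 501\right) \left(1423 + 565\right) = 529 + \left(-558 - 501\right) \left(1423 + 565\right) = 529 - 2105292 = -2104763$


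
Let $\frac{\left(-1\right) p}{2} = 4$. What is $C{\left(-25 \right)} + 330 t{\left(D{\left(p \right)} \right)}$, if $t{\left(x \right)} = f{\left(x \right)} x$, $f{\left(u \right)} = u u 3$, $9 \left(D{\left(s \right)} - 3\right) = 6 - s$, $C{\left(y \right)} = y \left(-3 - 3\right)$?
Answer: $\frac{7593460}{81} \approx 93746.0$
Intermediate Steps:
$p = -8$ ($p = \left(-2\right) 4 = -8$)
$C{\left(y \right)} = - 6 y$ ($C{\left(y \right)} = y \left(-6\right) = - 6 y$)
$D{\left(s \right)} = \frac{11}{3} - \frac{s}{9}$ ($D{\left(s \right)} = 3 + \frac{6 - s}{9} = 3 - \left(- \frac{2}{3} + \frac{s}{9}\right) = \frac{11}{3} - \frac{s}{9}$)
$f{\left(u \right)} = 3 u^{2}$ ($f{\left(u \right)} = u^{2} \cdot 3 = 3 u^{2}$)
$t{\left(x \right)} = 3 x^{3}$ ($t{\left(x \right)} = 3 x^{2} x = 3 x^{3}$)
$C{\left(-25 \right)} + 330 t{\left(D{\left(p \right)} \right)} = \left(-6\right) \left(-25\right) + 330 \cdot 3 \left(\frac{11}{3} - - \frac{8}{9}\right)^{3} = 150 + 330 \cdot 3 \left(\frac{11}{3} + \frac{8}{9}\right)^{3} = 150 + 330 \cdot 3 \left(\frac{41}{9}\right)^{3} = 150 + 330 \cdot 3 \cdot \frac{68921}{729} = 150 + 330 \cdot \frac{68921}{243} = 150 + \frac{7581310}{81} = \frac{7593460}{81}$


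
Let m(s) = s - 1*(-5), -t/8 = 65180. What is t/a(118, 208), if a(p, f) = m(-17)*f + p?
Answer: 260720/1189 ≈ 219.28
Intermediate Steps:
t = -521440 (t = -8*65180 = -521440)
m(s) = 5 + s (m(s) = s + 5 = 5 + s)
a(p, f) = p - 12*f (a(p, f) = (5 - 17)*f + p = -12*f + p = p - 12*f)
t/a(118, 208) = -521440/(118 - 12*208) = -521440/(118 - 2496) = -521440/(-2378) = -521440*(-1/2378) = 260720/1189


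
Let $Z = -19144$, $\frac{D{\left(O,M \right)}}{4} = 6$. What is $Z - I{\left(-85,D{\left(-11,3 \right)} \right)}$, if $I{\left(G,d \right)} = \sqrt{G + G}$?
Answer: $-19144 - i \sqrt{170} \approx -19144.0 - 13.038 i$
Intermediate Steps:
$D{\left(O,M \right)} = 24$ ($D{\left(O,M \right)} = 4 \cdot 6 = 24$)
$I{\left(G,d \right)} = \sqrt{2} \sqrt{G}$ ($I{\left(G,d \right)} = \sqrt{2 G} = \sqrt{2} \sqrt{G}$)
$Z - I{\left(-85,D{\left(-11,3 \right)} \right)} = -19144 - \sqrt{2} \sqrt{-85} = -19144 - \sqrt{2} i \sqrt{85} = -19144 - i \sqrt{170}$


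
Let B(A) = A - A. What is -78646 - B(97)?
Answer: -78646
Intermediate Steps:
B(A) = 0
-78646 - B(97) = -78646 - 1*0 = -78646 + 0 = -78646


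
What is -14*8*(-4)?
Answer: 448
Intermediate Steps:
-14*8*(-4) = -112*(-4) = 448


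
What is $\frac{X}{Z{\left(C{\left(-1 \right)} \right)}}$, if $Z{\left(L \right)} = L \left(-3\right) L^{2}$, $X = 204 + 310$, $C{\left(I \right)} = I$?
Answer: $\frac{514}{3} \approx 171.33$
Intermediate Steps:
$X = 514$
$Z{\left(L \right)} = - 3 L^{3}$ ($Z{\left(L \right)} = - 3 L L^{2} = - 3 L^{3}$)
$\frac{X}{Z{\left(C{\left(-1 \right)} \right)}} = \frac{514}{\left(-3\right) \left(-1\right)^{3}} = \frac{514}{\left(-3\right) \left(-1\right)} = \frac{514}{3}$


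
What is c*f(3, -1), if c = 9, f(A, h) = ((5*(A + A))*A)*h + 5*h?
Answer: -855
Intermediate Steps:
f(A, h) = 5*h + 10*h*A² (f(A, h) = ((5*(2*A))*A)*h + 5*h = ((10*A)*A)*h + 5*h = (10*A²)*h + 5*h = 10*h*A² + 5*h = 5*h + 10*h*A²)
c*f(3, -1) = 9*(5*(-1)*(1 + 2*3²)) = 9*(5*(-1)*(1 + 2*9)) = 9*(5*(-1)*(1 + 18)) = 9*(5*(-1)*19) = 9*(-95) = -855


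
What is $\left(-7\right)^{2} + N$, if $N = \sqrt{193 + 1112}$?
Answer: $49 + 3 \sqrt{145} \approx 85.125$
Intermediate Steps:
$N = 3 \sqrt{145}$ ($N = \sqrt{1305} = 3 \sqrt{145} \approx 36.125$)
$\left(-7\right)^{2} + N = \left(-7\right)^{2} + 3 \sqrt{145} = 49 + 3 \sqrt{145}$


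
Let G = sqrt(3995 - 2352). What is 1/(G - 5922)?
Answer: -5922/35068441 - sqrt(1643)/35068441 ≈ -0.00017003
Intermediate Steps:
G = sqrt(1643) ≈ 40.534
1/(G - 5922) = 1/(sqrt(1643) - 5922) = 1/(-5922 + sqrt(1643))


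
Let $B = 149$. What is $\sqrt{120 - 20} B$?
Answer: $1490$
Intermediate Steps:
$\sqrt{120 - 20} B = \sqrt{120 - 20} \cdot 149 = \sqrt{100} \cdot 149 = 10 \cdot 149 = 1490$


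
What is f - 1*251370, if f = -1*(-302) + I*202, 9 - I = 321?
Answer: -314092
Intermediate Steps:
I = -312 (I = 9 - 1*321 = 9 - 321 = -312)
f = -62722 (f = -1*(-302) - 312*202 = 302 - 63024 = -62722)
f - 1*251370 = -62722 - 1*251370 = -62722 - 251370 = -314092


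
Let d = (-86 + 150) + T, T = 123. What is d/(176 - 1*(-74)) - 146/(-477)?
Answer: 125699/119250 ≈ 1.0541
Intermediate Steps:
d = 187 (d = (-86 + 150) + 123 = 64 + 123 = 187)
d/(176 - 1*(-74)) - 146/(-477) = 187/(176 - 1*(-74)) - 146/(-477) = 187/(176 + 74) - 146*(-1/477) = 187/250 + 146/477 = 125699/119250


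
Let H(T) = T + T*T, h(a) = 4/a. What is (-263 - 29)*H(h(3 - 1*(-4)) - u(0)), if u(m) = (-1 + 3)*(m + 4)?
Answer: -683280/49 ≈ -13944.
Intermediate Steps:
u(m) = 8 + 2*m (u(m) = 2*(4 + m) = 8 + 2*m)
H(T) = T + T²
(-263 - 29)*H(h(3 - 1*(-4)) - u(0)) = (-263 - 29)*((4/(3 - 1*(-4)) - (8 + 2*0))*(1 + (4/(3 - 1*(-4)) - (8 + 2*0)))) = -292*(4/(3 + 4) - (8 + 0))*(1 + (4/(3 + 4) - (8 + 0))) = -292*(4/7 - 1*8)*(1 + (4/7 - 1*8)) = -292*(4*(⅐) - 8)*(1 + (4*(⅐) - 8)) = -292*(4/7 - 8)*(1 + (4/7 - 8)) = -(-15184)*(1 - 52/7)/7 = -(-15184)*(-45)/(7*7) = -292*2340/49 = -683280/49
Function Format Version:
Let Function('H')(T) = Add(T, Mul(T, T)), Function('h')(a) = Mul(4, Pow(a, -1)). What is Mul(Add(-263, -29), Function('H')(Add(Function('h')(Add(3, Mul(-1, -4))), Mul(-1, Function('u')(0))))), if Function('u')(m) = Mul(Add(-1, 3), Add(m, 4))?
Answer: Rational(-683280, 49) ≈ -13944.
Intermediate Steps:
Function('u')(m) = Add(8, Mul(2, m)) (Function('u')(m) = Mul(2, Add(4, m)) = Add(8, Mul(2, m)))
Function('H')(T) = Add(T, Pow(T, 2))
Mul(Add(-263, -29), Function('H')(Add(Function('h')(Add(3, Mul(-1, -4))), Mul(-1, Function('u')(0))))) = Mul(Add(-263, -29), Mul(Add(Mul(4, Pow(Add(3, Mul(-1, -4)), -1)), Mul(-1, Add(8, Mul(2, 0)))), Add(1, Add(Mul(4, Pow(Add(3, Mul(-1, -4)), -1)), Mul(-1, Add(8, Mul(2, 0))))))) = Mul(-292, Mul(Add(Mul(4, Pow(Add(3, 4), -1)), Mul(-1, Add(8, 0))), Add(1, Add(Mul(4, Pow(Add(3, 4), -1)), Mul(-1, Add(8, 0)))))) = Mul(-292, Mul(Add(Mul(4, Pow(7, -1)), Mul(-1, 8)), Add(1, Add(Mul(4, Pow(7, -1)), Mul(-1, 8))))) = Mul(-292, Mul(Add(Mul(4, Rational(1, 7)), -8), Add(1, Add(Mul(4, Rational(1, 7)), -8)))) = Mul(-292, Mul(Add(Rational(4, 7), -8), Add(1, Add(Rational(4, 7), -8)))) = Mul(-292, Mul(Rational(-52, 7), Add(1, Rational(-52, 7)))) = Mul(-292, Mul(Rational(-52, 7), Rational(-45, 7))) = Mul(-292, Rational(2340, 49)) = Rational(-683280, 49)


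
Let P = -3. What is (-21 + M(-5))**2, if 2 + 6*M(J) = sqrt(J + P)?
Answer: (64 - I*sqrt(2))**2/9 ≈ 454.89 - 20.113*I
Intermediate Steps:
M(J) = -1/3 + sqrt(-3 + J)/6 (M(J) = -1/3 + sqrt(J - 3)/6 = -1/3 + sqrt(-3 + J)/6)
(-21 + M(-5))**2 = (-21 + (-1/3 + sqrt(-3 - 5)/6))**2 = (-21 + (-1/3 + sqrt(-8)/6))**2 = (-21 + (-1/3 + (2*I*sqrt(2))/6))**2 = (-21 + (-1/3 + I*sqrt(2)/3))**2 = (-64/3 + I*sqrt(2)/3)**2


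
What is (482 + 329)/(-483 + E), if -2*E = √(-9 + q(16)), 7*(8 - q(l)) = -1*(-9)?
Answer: -2741991/1633027 + 1622*I*√7/1633027 ≈ -1.6791 + 0.0026279*I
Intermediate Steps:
q(l) = 47/7 (q(l) = 8 - (-1)*(-9)/7 = 8 - ⅐*9 = 8 - 9/7 = 47/7)
E = -2*I*√7/7 (E = -√(-9 + 47/7)/2 = -2*I*√7/7 ≈ -0.75593*I)
(482 + 329)/(-483 + E) = (482 + 329)/(-483 - 2*I*√7/7) = 811/(-483 - 2*I*√7/7)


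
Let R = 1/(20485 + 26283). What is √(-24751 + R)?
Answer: I*√3383532583941/11692 ≈ 157.32*I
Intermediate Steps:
R = 1/46768 ≈ 2.1382e-5
√(-24751 + R) = √(-24751 + 1/46768) = √(-1157554767/46768) = I*√3383532583941/11692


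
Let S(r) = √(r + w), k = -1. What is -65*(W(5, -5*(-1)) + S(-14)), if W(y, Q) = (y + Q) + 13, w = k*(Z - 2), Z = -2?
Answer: -1495 - 65*I*√10 ≈ -1495.0 - 205.55*I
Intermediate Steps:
w = 4 (w = -(-2 - 2) = -1*(-4) = 4)
W(y, Q) = 13 + Q + y (W(y, Q) = (Q + y) + 13 = 13 + Q + y)
S(r) = √(4 + r) (S(r) = √(r + 4) = √(4 + r))
-65*(W(5, -5*(-1)) + S(-14)) = -65*((13 - 5*(-1) + 5) + √(4 - 14)) = -65*((13 + 5 + 5) + √(-10)) = -65*(23 + I*√10) = -1495 - 65*I*√10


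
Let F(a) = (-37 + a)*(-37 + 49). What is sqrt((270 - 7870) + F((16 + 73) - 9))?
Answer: 2*I*sqrt(1771) ≈ 84.167*I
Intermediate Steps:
F(a) = -444 + 12*a (F(a) = (-37 + a)*12 = -444 + 12*a)
sqrt((270 - 7870) + F((16 + 73) - 9)) = sqrt((270 - 7870) + (-444 + 12*((16 + 73) - 9))) = sqrt(-7600 + (-444 + 12*(89 - 9))) = sqrt(-7600 + (-444 + 12*80)) = sqrt(-7600 + (-444 + 960)) = sqrt(-7600 + 516) = sqrt(-7084) = 2*I*sqrt(1771)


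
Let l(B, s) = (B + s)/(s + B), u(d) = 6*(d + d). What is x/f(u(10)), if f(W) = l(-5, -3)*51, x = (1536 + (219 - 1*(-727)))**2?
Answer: 362372/3 ≈ 1.2079e+5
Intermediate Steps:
u(d) = 12*d (u(d) = 6*(2*d) = 12*d)
l(B, s) = 1 (l(B, s) = (B + s)/(B + s) = 1)
x = 6160324 (x = (1536 + (219 + 727))**2 = (1536 + 946)**2 = 2482**2 = 6160324)
f(W) = 51 (f(W) = 1*51 = 51)
x/f(u(10)) = 6160324/51 = 6160324*(1/51) = 362372/3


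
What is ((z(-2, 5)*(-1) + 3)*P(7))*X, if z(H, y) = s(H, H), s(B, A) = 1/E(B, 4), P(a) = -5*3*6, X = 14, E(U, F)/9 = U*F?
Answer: -7595/2 ≈ -3797.5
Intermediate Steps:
E(U, F) = 9*F*U (E(U, F) = 9*(U*F) = 9*(F*U) = 9*F*U)
P(a) = -90 (P(a) = -15*6 = -90)
s(B, A) = 1/(36*B) (s(B, A) = 1/(9*4*B) = 1/(36*B))
z(H, y) = 1/(36*H)
((z(-2, 5)*(-1) + 3)*P(7))*X = ((((1/36)/(-2))*(-1) + 3)*(-90))*14 = ((((1/36)*(-½))*(-1) + 3)*(-90))*14 = ((-1/72*(-1) + 3)*(-90))*14 = ((1/72 + 3)*(-90))*14 = ((217/72)*(-90))*14 = -1085/4*14 = -7595/2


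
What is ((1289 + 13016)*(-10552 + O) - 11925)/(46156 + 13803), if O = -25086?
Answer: -509813515/59959 ≈ -8502.7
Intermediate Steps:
((1289 + 13016)*(-10552 + O) - 11925)/(46156 + 13803) = ((1289 + 13016)*(-10552 - 25086) - 11925)/(46156 + 13803) = (14305*(-35638) - 11925)/59959 = (-509801590 - 11925)*(1/59959) = -509813515*1/59959 = -509813515/59959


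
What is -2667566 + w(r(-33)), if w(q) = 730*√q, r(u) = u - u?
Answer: -2667566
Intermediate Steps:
r(u) = 0
-2667566 + w(r(-33)) = -2667566 + 730*√0 = -2667566 + 730*0 = -2667566 + 0 = -2667566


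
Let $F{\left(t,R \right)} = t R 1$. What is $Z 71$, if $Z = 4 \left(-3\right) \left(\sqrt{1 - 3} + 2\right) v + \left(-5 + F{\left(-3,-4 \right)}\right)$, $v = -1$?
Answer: $2201 + 852 i \sqrt{2} \approx 2201.0 + 1204.9 i$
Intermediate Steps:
$F{\left(t,R \right)} = R t$ ($F{\left(t,R \right)} = R t 1 = R t$)
$Z = 31 + 12 i \sqrt{2}$ ($Z = 4 \left(-3\right) \left(\sqrt{1 - 3} + 2\right) \left(-1\right) - -7 = - 12 \left(\sqrt{-2} + 2\right) \left(-1\right) + \left(-5 + 12\right) = - 12 \left(i \sqrt{2} + 2\right) \left(-1\right) + 7 = - 12 \left(2 + i \sqrt{2}\right) \left(-1\right) + 7 = - 12 \left(-2 - i \sqrt{2}\right) + 7 = \left(24 + 12 i \sqrt{2}\right) + 7 = 31 + 12 i \sqrt{2} \approx 31.0 + 16.971 i$)
$Z 71 = \left(31 + 12 i \sqrt{2}\right) 71 = 2201 + 852 i \sqrt{2}$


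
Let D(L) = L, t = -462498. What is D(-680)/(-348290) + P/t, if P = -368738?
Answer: 6437112833/8054171421 ≈ 0.79923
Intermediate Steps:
D(-680)/(-348290) + P/t = -680/(-348290) - 368738/(-462498) = -680*(-1/348290) - 368738*(-1/462498) = 68/34829 + 184369/231249 = 6437112833/8054171421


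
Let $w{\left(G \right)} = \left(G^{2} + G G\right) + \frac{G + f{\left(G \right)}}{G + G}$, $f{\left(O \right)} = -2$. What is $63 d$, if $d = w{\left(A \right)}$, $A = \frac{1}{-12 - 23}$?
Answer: $\frac{782811}{350} \approx 2236.6$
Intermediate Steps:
$A = - \frac{1}{35}$ ($A = \frac{1}{-35} = - \frac{1}{35} \approx -0.028571$)
$w{\left(G \right)} = 2 G^{2} + \frac{-2 + G}{2 G}$ ($w{\left(G \right)} = \left(G^{2} + G G\right) + \frac{G - 2}{G + G} = \left(G^{2} + G^{2}\right) + \frac{-2 + G}{2 G} = 2 G^{2} + \left(-2 + G\right) \frac{1}{2 G} = 2 G^{2} + \frac{-2 + G}{2 G}$)
$d = \frac{86979}{2450}$ ($d = \frac{-2 - \frac{1}{35} + 4 \left(- \frac{1}{35}\right)^{3}}{2 \left(- \frac{1}{35}\right)} = \frac{1}{2} \left(-35\right) \left(-2 - \frac{1}{35} + 4 \left(- \frac{1}{42875}\right)\right) = \frac{1}{2} \left(-35\right) \left(-2 - \frac{1}{35} - \frac{4}{42875}\right) = \frac{1}{2} \left(-35\right) \left(- \frac{86979}{42875}\right) = \frac{86979}{2450} \approx 35.502$)
$63 d = 63 \cdot \frac{86979}{2450} = \frac{782811}{350}$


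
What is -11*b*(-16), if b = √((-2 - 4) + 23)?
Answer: 176*√17 ≈ 725.67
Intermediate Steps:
b = √17 (b = √(-6 + 23) = √17 ≈ 4.1231)
-11*b*(-16) = -11*√17*(-16) = 176*√17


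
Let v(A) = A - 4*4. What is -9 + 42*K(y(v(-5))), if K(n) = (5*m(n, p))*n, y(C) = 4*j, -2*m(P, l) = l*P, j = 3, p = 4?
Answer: -60489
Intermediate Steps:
v(A) = -16 + A (v(A) = A - 16 = -16 + A)
m(P, l) = -P*l/2 (m(P, l) = -l*P/2 = -P*l/2)
y(C) = 12 (y(C) = 4*3 = 12)
K(n) = -10*n**2 (K(n) = (5*(-1/2*n*4))*n = (5*(-2*n))*n = (-10*n)*n = -10*n**2)
-9 + 42*K(y(v(-5))) = -9 + 42*(-10*12**2) = -9 + 42*(-10*144) = -9 + 42*(-1440) = -9 - 60480 = -60489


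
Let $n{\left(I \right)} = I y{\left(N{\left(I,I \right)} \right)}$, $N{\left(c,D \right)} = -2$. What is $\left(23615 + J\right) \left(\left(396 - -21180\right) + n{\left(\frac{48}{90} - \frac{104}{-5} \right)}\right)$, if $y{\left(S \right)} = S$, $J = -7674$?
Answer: $\frac{1029788600}{3} \approx 3.4326 \cdot 10^{8}$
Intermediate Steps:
$n{\left(I \right)} = - 2 I$ ($n{\left(I \right)} = I \left(-2\right) = - 2 I$)
$\left(23615 + J\right) \left(\left(396 - -21180\right) + n{\left(\frac{48}{90} - \frac{104}{-5} \right)}\right) = \left(23615 - 7674\right) \left(\left(396 - -21180\right) - 2 \left(\frac{48}{90} - \frac{104}{-5}\right)\right) = 15941 \left(\left(396 + 21180\right) - 2 \left(48 \cdot \frac{1}{90} - - \frac{104}{5}\right)\right) = 15941 \left(21576 - 2 \left(\frac{8}{15} + \frac{104}{5}\right)\right) = 15941 \left(21576 - \frac{128}{3}\right) = 15941 \cdot \frac{64600}{3} = \frac{1029788600}{3}$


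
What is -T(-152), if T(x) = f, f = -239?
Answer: 239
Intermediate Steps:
T(x) = -239
-T(-152) = -1*(-239) = 239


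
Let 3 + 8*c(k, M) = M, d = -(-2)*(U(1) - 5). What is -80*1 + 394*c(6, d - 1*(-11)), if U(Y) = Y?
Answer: -80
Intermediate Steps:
d = -8 (d = -(-2)*(1 - 5) = -(-2)*(-4) = -1*8 = -8)
c(k, M) = -3/8 + M/8
-80*1 + 394*c(6, d - 1*(-11)) = -80*1 + 394*(-3/8 + (-8 - 1*(-11))/8) = -80 + 394*(-3/8 + (-8 + 11)/8) = -80 + 394*(-3/8 + (1/8)*3) = -80 + 394*(-3/8 + 3/8) = -80 + 394*0 = -80 + 0 = -80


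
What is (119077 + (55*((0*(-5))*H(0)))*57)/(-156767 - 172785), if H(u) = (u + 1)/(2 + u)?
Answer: -119077/329552 ≈ -0.36133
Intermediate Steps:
H(u) = (1 + u)/(2 + u)
(119077 + (55*((0*(-5))*H(0)))*57)/(-156767 - 172785) = (119077 + (55*((0*(-5))*((1 + 0)/(2 + 0))))*57)/(-156767 - 172785) = (119077 + (55*(0*(1/2)))*57)/(-329552) = (119077 + (55*(0*((½)*1)))*57)*(-1/329552) = (119077 + (55*(0*(½)))*57)*(-1/329552) = (119077 + (55*0)*57)*(-1/329552) = (119077 + 0*57)*(-1/329552) = (119077 + 0)*(-1/329552) = 119077*(-1/329552) = -119077/329552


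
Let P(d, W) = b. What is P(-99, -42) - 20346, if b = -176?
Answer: -20522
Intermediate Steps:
P(d, W) = -176
P(-99, -42) - 20346 = -176 - 20346 = -20522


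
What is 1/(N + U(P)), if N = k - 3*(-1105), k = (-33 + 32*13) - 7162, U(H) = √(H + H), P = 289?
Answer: -1732/5999359 - 17*√2/11998718 ≈ -0.00029070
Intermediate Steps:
U(H) = √2*√H (U(H) = √(2*H) = √2*√H)
k = -6779 (k = (-33 + 416) - 7162 = 383 - 7162 = -6779)
N = -3464 (N = -6779 - 3*(-1105) = -6779 + 3315 = -3464)
1/(N + U(P)) = 1/(-3464 + √2*√289) = 1/(-3464 + √2*17) = 1/(-3464 + 17*√2)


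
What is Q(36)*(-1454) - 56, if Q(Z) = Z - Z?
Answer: -56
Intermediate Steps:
Q(Z) = 0
Q(36)*(-1454) - 56 = 0*(-1454) - 56 = 0 - 56 = -56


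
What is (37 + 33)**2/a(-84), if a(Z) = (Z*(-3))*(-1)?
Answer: -175/9 ≈ -19.444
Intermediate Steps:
a(Z) = 3*Z (a(Z) = -3*Z*(-1) = 3*Z)
(37 + 33)**2/a(-84) = (37 + 33)**2/((3*(-84))) = 70**2/(-252) = 4900*(-1/252) = -175/9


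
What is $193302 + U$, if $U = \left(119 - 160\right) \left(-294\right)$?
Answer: $205356$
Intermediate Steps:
$U = 12054$ ($U = \left(-41\right) \left(-294\right) = 12054$)
$193302 + U = 193302 + 12054 = 205356$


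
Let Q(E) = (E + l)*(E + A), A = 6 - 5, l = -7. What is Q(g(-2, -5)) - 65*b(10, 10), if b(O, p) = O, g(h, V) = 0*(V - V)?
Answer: -657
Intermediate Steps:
g(h, V) = 0 (g(h, V) = 0*0 = 0)
A = 1
Q(E) = (1 + E)*(-7 + E) (Q(E) = (E - 7)*(E + 1) = (-7 + E)*(1 + E) = (1 + E)*(-7 + E))
Q(g(-2, -5)) - 65*b(10, 10) = (-7 + 0**2 - 6*0) - 65*10 = (-7 + 0 + 0) - 650 = -7 - 650 = -657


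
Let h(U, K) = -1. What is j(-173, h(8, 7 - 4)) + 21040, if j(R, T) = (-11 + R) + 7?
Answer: 20863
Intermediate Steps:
j(R, T) = -4 + R
j(-173, h(8, 7 - 4)) + 21040 = (-4 - 173) + 21040 = -177 + 21040 = 20863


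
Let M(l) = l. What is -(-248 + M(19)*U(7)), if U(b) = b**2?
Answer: -683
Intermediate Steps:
-(-248 + M(19)*U(7)) = -(-248 + 19*7**2) = -(-248 + 19*49) = -(-248 + 931) = -1*683 = -683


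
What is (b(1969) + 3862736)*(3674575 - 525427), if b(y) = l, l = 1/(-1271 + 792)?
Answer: 5826712796987364/479 ≈ 1.2164e+13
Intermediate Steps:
l = -1/479 (l = 1/(-479) = -1/479 ≈ -0.0020877)
b(y) = -1/479
(b(1969) + 3862736)*(3674575 - 525427) = (-1/479 + 3862736)*(3674575 - 525427) = (1850250543/479)*3149148 = 5826712796987364/479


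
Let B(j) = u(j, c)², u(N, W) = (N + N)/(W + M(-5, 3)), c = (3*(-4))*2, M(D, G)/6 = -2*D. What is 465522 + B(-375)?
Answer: 16774417/36 ≈ 4.6596e+5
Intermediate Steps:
M(D, G) = -12*D (M(D, G) = 6*(-2*D) = -12*D)
c = -24 (c = -12*2 = -24)
u(N, W) = 2*N/(60 + W) (u(N, W) = (N + N)/(W - 12*(-5)) = (2*N)/(W + 60) = (2*N)/(60 + W) = 2*N/(60 + W))
B(j) = j²/324 (B(j) = (2*j/(60 - 24))² = (2*j/36)² = (2*j*(1/36))² = (j/18)² = j²/324)
465522 + B(-375) = 465522 + (1/324)*(-375)² = 465522 + (1/324)*140625 = 465522 + 15625/36 = 16774417/36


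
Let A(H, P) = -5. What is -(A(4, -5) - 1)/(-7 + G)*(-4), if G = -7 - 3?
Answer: 24/17 ≈ 1.4118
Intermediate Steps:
G = -10
-(A(4, -5) - 1)/(-7 + G)*(-4) = -(-5 - 1)/(-7 - 10)*(-4) = -(-6/(-17))*(-4) = -(-6*(-1/17))*(-4) = -6*(-4)/17 = -1*(-24/17) = 24/17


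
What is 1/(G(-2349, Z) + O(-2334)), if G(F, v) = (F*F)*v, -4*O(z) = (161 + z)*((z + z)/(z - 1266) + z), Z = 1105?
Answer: 1200/7315083436697 ≈ 1.6404e-10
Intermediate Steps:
O(z) = -(161 + z)*(z + 2*z/(-1266 + z))/4 (O(z) = -(161 + z)*((z + z)/(z - 1266) + z)/4 = -(161 + z)*((2*z)/(-1266 + z) + z)/4 = -(161 + z)*(2*z/(-1266 + z) + z)/4 = -(161 + z)*(z + 2*z/(-1266 + z))/4)
G(F, v) = v*F² (G(F, v) = F²*v = v*F²)
1/(G(-2349, Z) + O(-2334)) = 1/(1105*(-2349)² + (¼)*(-2334)*(203504 - 1*(-2334)² + 1103*(-2334))/(-1266 - 2334)) = 1/(1105*5517801 + (¼)*(-2334)*(203504 - 1*5447556 - 2574402)/(-3600)) = 1/(6097170105 + (¼)*(-2334)*(-1/3600)*(203504 - 5447556 - 2574402)) = 1/(6097170105 + (¼)*(-2334)*(-1/3600)*(-7818454)) = 1/(6097170105 - 1520689303/1200) = 1/(7315083436697/1200) = 1200/7315083436697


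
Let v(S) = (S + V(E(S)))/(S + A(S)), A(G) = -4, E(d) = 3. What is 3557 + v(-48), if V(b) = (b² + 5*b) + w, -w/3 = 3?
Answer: 184997/52 ≈ 3557.6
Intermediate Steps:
w = -9 (w = -3*3 = -9)
V(b) = -9 + b² + 5*b (V(b) = (b² + 5*b) - 9 = -9 + b² + 5*b)
v(S) = (15 + S)/(-4 + S) (v(S) = (S + (-9 + 3² + 5*3))/(S - 4) = (S + (-9 + 9 + 15))/(-4 + S) = (S + 15)/(-4 + S) = (15 + S)/(-4 + S))
3557 + v(-48) = 3557 + (15 - 48)/(-4 - 48) = 3557 - 33/(-52) = 3557 - 1/52*(-33) = 3557 + 33/52 = 184997/52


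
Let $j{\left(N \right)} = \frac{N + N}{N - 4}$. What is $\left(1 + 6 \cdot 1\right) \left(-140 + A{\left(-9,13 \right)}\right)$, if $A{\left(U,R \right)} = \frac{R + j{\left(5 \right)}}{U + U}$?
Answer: $- \frac{17801}{18} \approx -988.94$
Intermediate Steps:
$j{\left(N \right)} = \frac{2 N}{-4 + N}$
$A{\left(U,R \right)} = \frac{10 + R}{2 U}$ ($A{\left(U,R \right)} = \frac{R + 2 \cdot 5 \frac{1}{-4 + 5}}{U + U} = \frac{R + 2 \cdot 5 \cdot 1^{-1}}{2 U} = \left(R + 2 \cdot 5 \cdot 1\right) \frac{1}{2 U} = \left(R + 10\right) \frac{1}{2 U} = \left(10 + R\right) \frac{1}{2 U} = \frac{10 + R}{2 U}$)
$\left(1 + 6 \cdot 1\right) \left(-140 + A{\left(-9,13 \right)}\right) = \left(1 + 6 \cdot 1\right) \left(-140 + \frac{10 + 13}{2 \left(-9\right)}\right) = \left(1 + 6\right) \left(-140 + \frac{1}{2} \left(- \frac{1}{9}\right) 23\right) = 7 \left(-140 - \frac{23}{18}\right) = 7 \left(- \frac{2543}{18}\right) = - \frac{17801}{18}$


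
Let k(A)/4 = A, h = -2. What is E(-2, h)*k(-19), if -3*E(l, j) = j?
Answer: -152/3 ≈ -50.667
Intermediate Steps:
k(A) = 4*A
E(l, j) = -j/3
E(-2, h)*k(-19) = (-1/3*(-2))*(4*(-19)) = (2/3)*(-76) = -152/3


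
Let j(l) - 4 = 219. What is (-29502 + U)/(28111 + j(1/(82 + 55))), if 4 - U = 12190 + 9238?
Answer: -25463/14167 ≈ -1.7973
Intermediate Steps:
j(l) = 223 (j(l) = 4 + 219 = 223)
U = -21424 (U = 4 - (12190 + 9238) = 4 - 1*21428 = 4 - 21428 = -21424)
(-29502 + U)/(28111 + j(1/(82 + 55))) = (-29502 - 21424)/(28111 + 223) = -50926/28334 = -50926*1/28334 = -25463/14167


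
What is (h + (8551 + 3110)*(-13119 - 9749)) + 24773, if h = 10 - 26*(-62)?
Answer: -266637353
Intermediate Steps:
h = 1622 (h = 10 + 1612 = 1622)
(h + (8551 + 3110)*(-13119 - 9749)) + 24773 = (1622 + (8551 + 3110)*(-13119 - 9749)) + 24773 = (1622 + 11661*(-22868)) + 24773 = (1622 - 266663748) + 24773 = -266662126 + 24773 = -266637353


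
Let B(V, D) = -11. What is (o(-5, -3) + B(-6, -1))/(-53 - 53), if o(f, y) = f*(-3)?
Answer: -2/53 ≈ -0.037736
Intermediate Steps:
o(f, y) = -3*f
(o(-5, -3) + B(-6, -1))/(-53 - 53) = (-3*(-5) - 11)/(-53 - 53) = (15 - 11)/(-106) = 4*(-1/106) = -2/53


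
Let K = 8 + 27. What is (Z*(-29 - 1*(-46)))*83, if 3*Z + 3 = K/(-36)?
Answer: -201773/108 ≈ -1868.3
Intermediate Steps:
K = 35
Z = -143/108 (Z = -1 + (35/(-36))/3 = -1 + (35*(-1/36))/3 = -1 + (⅓)*(-35/36) = -1 - 35/108 = -143/108 ≈ -1.3241)
(Z*(-29 - 1*(-46)))*83 = -143*(-29 - 1*(-46))/108*83 = -143*(-29 + 46)/108*83 = -143/108*17*83 = -2431/108*83 = -201773/108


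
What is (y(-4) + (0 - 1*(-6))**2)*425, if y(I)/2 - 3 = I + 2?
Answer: 16150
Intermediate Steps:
y(I) = 10 + 2*I (y(I) = 6 + 2*(I + 2) = 6 + 2*(2 + I) = 6 + (4 + 2*I) = 10 + 2*I)
(y(-4) + (0 - 1*(-6))**2)*425 = ((10 + 2*(-4)) + (0 - 1*(-6))**2)*425 = ((10 - 8) + (0 + 6)**2)*425 = (2 + 6**2)*425 = (2 + 36)*425 = 38*425 = 16150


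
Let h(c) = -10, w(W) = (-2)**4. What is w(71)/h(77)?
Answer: -8/5 ≈ -1.6000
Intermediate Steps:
w(W) = 16
w(71)/h(77) = 16/(-10) = 16*(-1/10) = -8/5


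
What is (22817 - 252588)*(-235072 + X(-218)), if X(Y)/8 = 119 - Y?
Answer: 53393265896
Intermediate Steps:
X(Y) = 952 - 8*Y (X(Y) = 8*(119 - Y) = 952 - 8*Y)
(22817 - 252588)*(-235072 + X(-218)) = (22817 - 252588)*(-235072 + (952 - 8*(-218))) = -229771*(-235072 + (952 + 1744)) = -229771*(-235072 + 2696) = -229771*(-232376) = 53393265896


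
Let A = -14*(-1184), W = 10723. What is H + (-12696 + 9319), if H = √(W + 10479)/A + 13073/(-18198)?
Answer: -61467719/18198 + √21202/16576 ≈ -3377.7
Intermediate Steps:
A = 16576
H = -13073/18198 + √21202/16576 (H = √(10723 + 10479)/16576 + 13073/(-18198) = √21202*(1/16576) + 13073*(-1/18198) = √21202/16576 - 13073/18198 = -13073/18198 + √21202/16576 ≈ -0.70959)
H + (-12696 + 9319) = (-13073/18198 + √21202/16576) + (-12696 + 9319) = (-13073/18198 + √21202/16576) - 3377 = -61467719/18198 + √21202/16576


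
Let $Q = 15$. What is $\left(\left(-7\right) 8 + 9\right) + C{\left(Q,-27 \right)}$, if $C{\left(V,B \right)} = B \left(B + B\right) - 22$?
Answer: $1389$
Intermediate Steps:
$C{\left(V,B \right)} = -22 + 2 B^{2}$ ($C{\left(V,B \right)} = B 2 B - 22 = 2 B^{2} - 22 = -22 + 2 B^{2}$)
$\left(\left(-7\right) 8 + 9\right) + C{\left(Q,-27 \right)} = \left(\left(-7\right) 8 + 9\right) - \left(22 - 2 \left(-27\right)^{2}\right) = \left(-56 + 9\right) + \left(-22 + 2 \cdot 729\right) = -47 + \left(-22 + 1458\right) = -47 + 1436 = 1389$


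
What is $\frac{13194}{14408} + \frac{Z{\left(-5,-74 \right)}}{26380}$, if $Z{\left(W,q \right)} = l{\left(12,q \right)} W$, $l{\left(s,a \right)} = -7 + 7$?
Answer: $\frac{6597}{7204} \approx 0.91574$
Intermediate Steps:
$l{\left(s,a \right)} = 0$
$Z{\left(W,q \right)} = 0$ ($Z{\left(W,q \right)} = 0 W = 0$)
$\frac{13194}{14408} + \frac{Z{\left(-5,-74 \right)}}{26380} = \frac{13194}{14408} + \frac{0}{26380} = 13194 \cdot \frac{1}{14408} + 0 \cdot \frac{1}{26380} = \frac{6597}{7204} + 0 = \frac{6597}{7204}$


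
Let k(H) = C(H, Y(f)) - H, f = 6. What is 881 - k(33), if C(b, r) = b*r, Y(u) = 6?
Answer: 716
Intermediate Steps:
k(H) = 5*H (k(H) = H*6 - H = 6*H - H = 5*H)
881 - k(33) = 881 - 5*33 = 881 - 1*165 = 881 - 165 = 716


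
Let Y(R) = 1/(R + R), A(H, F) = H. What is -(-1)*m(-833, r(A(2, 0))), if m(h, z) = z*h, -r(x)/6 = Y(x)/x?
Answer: 2499/4 ≈ 624.75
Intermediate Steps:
Y(R) = 1/(2*R)
r(x) = -3/x² (r(x) = -6*1/(2*x)/x = -3/x²)
m(h, z) = h*z
-(-1)*m(-833, r(A(2, 0))) = -(-1)*(-(-2499)/2²) = -(-1)*(-(-2499)/4) = -(-1)*(-833*(-¾)) = -(-1)*2499/4 = -1*(-2499/4) = 2499/4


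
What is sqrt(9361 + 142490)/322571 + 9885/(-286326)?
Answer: -3295/95442 + 7*sqrt(3099)/322571 ≈ -0.033316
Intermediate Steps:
sqrt(9361 + 142490)/322571 + 9885/(-286326) = sqrt(151851)*(1/322571) + 9885*(-1/286326) = (7*sqrt(3099))*(1/322571) - 3295/95442 = 7*sqrt(3099)/322571 - 3295/95442 = -3295/95442 + 7*sqrt(3099)/322571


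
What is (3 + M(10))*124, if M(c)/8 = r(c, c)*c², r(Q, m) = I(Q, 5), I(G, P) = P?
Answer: 496372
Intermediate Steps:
r(Q, m) = 5
M(c) = 40*c² (M(c) = 8*(5*c²) = 40*c²)
(3 + M(10))*124 = (3 + 40*10²)*124 = (3 + 40*100)*124 = (3 + 4000)*124 = 4003*124 = 496372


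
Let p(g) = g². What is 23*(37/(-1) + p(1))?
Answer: -828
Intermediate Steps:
23*(37/(-1) + p(1)) = 23*(37/(-1) + 1²) = 23*(37*(-1) + 1) = 23*(-37 + 1) = 23*(-36) = -828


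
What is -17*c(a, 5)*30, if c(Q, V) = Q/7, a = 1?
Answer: -510/7 ≈ -72.857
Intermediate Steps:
c(Q, V) = Q/7 (c(Q, V) = Q*(⅐) = Q/7)
-17*c(a, 5)*30 = -17/7*30 = -510/7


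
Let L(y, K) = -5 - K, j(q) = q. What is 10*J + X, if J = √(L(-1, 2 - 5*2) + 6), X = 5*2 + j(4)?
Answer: 44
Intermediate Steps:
X = 14 (X = 5*2 + 4 = 10 + 4 = 14)
J = 3 (J = √((-5 - (2 - 5*2)) + 6) = √((-5 - (2 - 10)) + 6) = √((-5 - 1*(-8)) + 6) = √((-5 + 8) + 6) = √(3 + 6) = √9 = 3)
10*J + X = 10*3 + 14 = 30 + 14 = 44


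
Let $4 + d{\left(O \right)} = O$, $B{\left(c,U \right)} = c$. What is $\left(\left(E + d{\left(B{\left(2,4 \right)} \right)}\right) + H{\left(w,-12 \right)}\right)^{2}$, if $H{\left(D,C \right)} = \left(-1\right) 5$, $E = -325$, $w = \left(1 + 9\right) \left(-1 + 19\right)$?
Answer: $110224$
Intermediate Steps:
$d{\left(O \right)} = -4 + O$
$w = 180$ ($w = 10 \cdot 18 = 180$)
$H{\left(D,C \right)} = -5$
$\left(\left(E + d{\left(B{\left(2,4 \right)} \right)}\right) + H{\left(w,-12 \right)}\right)^{2} = \left(\left(-325 + \left(-4 + 2\right)\right) - 5\right)^{2} = \left(\left(-325 - 2\right) - 5\right)^{2} = \left(-327 - 5\right)^{2} = \left(-332\right)^{2} = 110224$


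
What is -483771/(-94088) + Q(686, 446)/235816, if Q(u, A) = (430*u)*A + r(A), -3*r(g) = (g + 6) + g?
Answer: 4684639377563/8320295928 ≈ 563.04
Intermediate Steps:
r(g) = -2 - 2*g/3 (r(g) = -((g + 6) + g)/3 = -((6 + g) + g)/3 = -(6 + 2*g)/3 = -2 - 2*g/3)
Q(u, A) = -2 - 2*A/3 + 430*A*u (Q(u, A) = (430*u)*A + (-2 - 2*A/3) = 430*A*u + (-2 - 2*A/3) = -2 - 2*A/3 + 430*A*u)
-483771/(-94088) + Q(686, 446)/235816 = -483771/(-94088) + (-2 - 2/3*446 + 430*446*686)/235816 = -483771*(-1/94088) + (-2 - 892/3 + 131561080)*(1/235816) = 483771/94088 + (394682342/3)*(1/235816) = 483771/94088 + 197341171/353724 = 4684639377563/8320295928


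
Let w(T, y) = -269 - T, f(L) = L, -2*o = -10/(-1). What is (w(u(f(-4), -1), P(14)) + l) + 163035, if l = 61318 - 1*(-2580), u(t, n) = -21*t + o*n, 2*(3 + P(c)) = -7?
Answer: 226575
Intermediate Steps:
P(c) = -13/2 (P(c) = -3 + (½)*(-7) = -3 - 7/2 = -13/2)
o = -5 (o = -(-5)/(-1) = -(-5)*(-1) = -½*10 = -5)
u(t, n) = -21*t - 5*n
l = 63898 (l = 61318 + 2580 = 63898)
(w(u(f(-4), -1), P(14)) + l) + 163035 = ((-269 - (-21*(-4) - 5*(-1))) + 63898) + 163035 = ((-269 - (84 + 5)) + 63898) + 163035 = ((-269 - 1*89) + 63898) + 163035 = ((-269 - 89) + 63898) + 163035 = (-358 + 63898) + 163035 = 63540 + 163035 = 226575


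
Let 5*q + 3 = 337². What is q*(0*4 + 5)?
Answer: 113566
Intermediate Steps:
q = 113566/5 (q = -⅗ + (⅕)*337² = -⅗ + (⅕)*113569 = -⅗ + 113569/5 = 113566/5 ≈ 22713.)
q*(0*4 + 5) = 113566*(0*4 + 5)/5 = 113566*(0 + 5)/5 = (113566/5)*5 = 113566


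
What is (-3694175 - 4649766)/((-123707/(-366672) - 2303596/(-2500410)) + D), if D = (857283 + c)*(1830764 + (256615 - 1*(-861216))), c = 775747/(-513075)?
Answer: -2907416724894218101840/880794573608223449212233791 ≈ -3.3009e-6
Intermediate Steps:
c = -775747/513075 (c = 775747*(-1/513075) = -775747/513075 ≈ -1.5120)
D = 86462574975488894/34205 (D = (857283 - 775747/513075)*(1830764 + (256615 - 1*(-861216))) = 439849699478*(1830764 + (256615 + 861216))/513075 = 439849699478*(1830764 + 1117831)/513075 = (439849699478/513075)*2948595 = 86462574975488894/34205 ≈ 2.5278e+12)
(-3694175 - 4649766)/((-123707/(-366672) - 2303596/(-2500410)) + D) = (-3694175 - 4649766)/((-123707/(-366672) - 2303596/(-2500410)) + 86462574975488894/34205) = -8343941/((-123707*(-1/366672) - 2303596*(-1/2500410)) + 86462574975488894/34205) = -8343941/((123707/366672 + 1151798/1250205) + 86462574975488894/34205) = -8343941/(64110131799/50935018640 + 86462574975488894/34205) = -8343941/880794573608223449212233791/348446462516240 = -8343941*348446462516240/880794573608223449212233791 = -2907416724894218101840/880794573608223449212233791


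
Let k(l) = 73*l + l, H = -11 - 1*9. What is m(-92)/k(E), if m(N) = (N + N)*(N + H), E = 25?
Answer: 10304/925 ≈ 11.139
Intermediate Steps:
H = -20 (H = -11 - 9 = -20)
m(N) = 2*N*(-20 + N) (m(N) = (N + N)*(N - 20) = (2*N)*(-20 + N) = 2*N*(-20 + N))
k(l) = 74*l
m(-92)/k(E) = (2*(-92)*(-20 - 92))/((74*25)) = (2*(-92)*(-112))/1850 = 20608*(1/1850) = 10304/925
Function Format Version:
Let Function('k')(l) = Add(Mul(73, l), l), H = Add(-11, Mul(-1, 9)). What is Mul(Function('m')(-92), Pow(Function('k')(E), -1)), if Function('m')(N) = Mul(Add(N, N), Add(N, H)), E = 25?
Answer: Rational(10304, 925) ≈ 11.139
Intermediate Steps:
H = -20 (H = Add(-11, -9) = -20)
Function('m')(N) = Mul(2, N, Add(-20, N)) (Function('m')(N) = Mul(Add(N, N), Add(N, -20)) = Mul(Mul(2, N), Add(-20, N)) = Mul(2, N, Add(-20, N)))
Function('k')(l) = Mul(74, l)
Mul(Function('m')(-92), Pow(Function('k')(E), -1)) = Mul(Mul(2, -92, Add(-20, -92)), Pow(Mul(74, 25), -1)) = Mul(Mul(2, -92, -112), Pow(1850, -1)) = Mul(20608, Rational(1, 1850)) = Rational(10304, 925)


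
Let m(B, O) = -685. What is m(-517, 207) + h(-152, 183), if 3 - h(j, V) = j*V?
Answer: 27134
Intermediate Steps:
h(j, V) = 3 - V*j (h(j, V) = 3 - j*V = 3 - V*j)
m(-517, 207) + h(-152, 183) = -685 + (3 - 1*183*(-152)) = -685 + (3 + 27816) = -685 + 27819 = 27134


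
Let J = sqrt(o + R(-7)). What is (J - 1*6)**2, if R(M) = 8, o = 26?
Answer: (6 - sqrt(34))**2 ≈ 0.028577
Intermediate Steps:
J = sqrt(34) (J = sqrt(26 + 8) = sqrt(34) ≈ 5.8309)
(J - 1*6)**2 = (sqrt(34) - 1*6)**2 = (sqrt(34) - 6)**2 = (-6 + sqrt(34))**2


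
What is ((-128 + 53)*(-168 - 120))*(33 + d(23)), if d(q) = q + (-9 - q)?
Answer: 518400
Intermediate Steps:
d(q) = -9
((-128 + 53)*(-168 - 120))*(33 + d(23)) = ((-128 + 53)*(-168 - 120))*(33 - 9) = -75*(-288)*24 = 21600*24 = 518400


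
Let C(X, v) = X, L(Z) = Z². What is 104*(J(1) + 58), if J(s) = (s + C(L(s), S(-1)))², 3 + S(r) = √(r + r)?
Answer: 6448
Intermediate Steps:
S(r) = -3 + √2*√r (S(r) = -3 + √(r + r) = -3 + √(2*r) = -3 + √2*√r)
J(s) = (s + s²)²
104*(J(1) + 58) = 104*(1²*(1 + 1)² + 58) = 104*(1*2² + 58) = 104*(1*4 + 58) = 104*(4 + 58) = 104*62 = 6448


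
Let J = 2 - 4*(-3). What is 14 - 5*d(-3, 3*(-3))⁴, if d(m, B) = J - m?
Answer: -417591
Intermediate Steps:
J = 14 (J = 2 + 12 = 14)
d(m, B) = 14 - m
14 - 5*d(-3, 3*(-3))⁴ = 14 - 5*(14 - 1*(-3))⁴ = 14 - 5*(14 + 3)⁴ = 14 - 5*17⁴ = 14 - 5*83521 = 14 - 417605 = -417591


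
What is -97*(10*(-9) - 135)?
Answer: 21825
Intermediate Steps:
-97*(10*(-9) - 135) = -97*(-90 - 135) = -97*(-225) = 21825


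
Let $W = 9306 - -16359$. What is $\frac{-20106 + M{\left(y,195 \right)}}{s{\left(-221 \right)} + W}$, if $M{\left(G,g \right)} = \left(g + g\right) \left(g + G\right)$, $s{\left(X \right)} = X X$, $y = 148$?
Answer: $\frac{56832}{37253} \approx 1.5256$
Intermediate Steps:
$s{\left(X \right)} = X^{2}$
$M{\left(G,g \right)} = 2 g \left(G + g\right)$
$W = 25665$ ($W = 9306 + 16359 = 25665$)
$\frac{-20106 + M{\left(y,195 \right)}}{s{\left(-221 \right)} + W} = \frac{-20106 + 2 \cdot 195 \left(148 + 195\right)}{\left(-221\right)^{2} + 25665} = \frac{-20106 + 2 \cdot 195 \cdot 343}{48841 + 25665} = \frac{-20106 + 133770}{74506} = 113664 \cdot \frac{1}{74506} = \frac{56832}{37253}$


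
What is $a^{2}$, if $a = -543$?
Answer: $294849$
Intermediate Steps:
$a^{2} = \left(-543\right)^{2} = 294849$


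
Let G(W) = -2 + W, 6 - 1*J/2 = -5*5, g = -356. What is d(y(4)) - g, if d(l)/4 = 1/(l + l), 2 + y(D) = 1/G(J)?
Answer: 42244/119 ≈ 354.99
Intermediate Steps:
J = 62 (J = 12 - (-10)*5 = 12 - 2*(-25) = 12 + 50 = 62)
y(D) = -119/60 (y(D) = -2 + 1/(-2 + 62) = -2 + 1/60 = -119/60)
d(l) = 2/l (d(l) = 4/(l + l) = 4/((2*l)) = 4*(1/(2*l)) = 2/l)
d(y(4)) - g = 2/(-119/60) - 1*(-356) = 2*(-60/119) + 356 = -120/119 + 356 = 42244/119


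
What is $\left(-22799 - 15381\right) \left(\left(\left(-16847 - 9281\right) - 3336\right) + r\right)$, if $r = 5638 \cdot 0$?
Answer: $1124935520$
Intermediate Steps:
$r = 0$
$\left(-22799 - 15381\right) \left(\left(\left(-16847 - 9281\right) - 3336\right) + r\right) = \left(-22799 - 15381\right) \left(\left(\left(-16847 - 9281\right) - 3336\right) + 0\right) = - 38180 \left(\left(-26128 - 3336\right) + 0\right) = - 38180 \left(-29464 + 0\right) = \left(-38180\right) \left(-29464\right) = 1124935520$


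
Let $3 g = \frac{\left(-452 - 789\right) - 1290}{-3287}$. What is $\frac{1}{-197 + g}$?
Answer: $- \frac{9861}{1940086} \approx -0.0050828$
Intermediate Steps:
$g = \frac{2531}{9861}$ ($g = \frac{\left(\left(-452 - 789\right) - 1290\right) \frac{1}{-3287}}{3} = \frac{\left(-1241 - 1290\right) \left(- \frac{1}{3287}\right)}{3} = \frac{\left(-2531\right) \left(- \frac{1}{3287}\right)}{3} = \frac{1}{3} \cdot \frac{2531}{3287} = \frac{2531}{9861} \approx 0.25667$)
$\frac{1}{-197 + g} = \frac{1}{-197 + \frac{2531}{9861}} = \frac{1}{- \frac{1940086}{9861}} = - \frac{9861}{1940086}$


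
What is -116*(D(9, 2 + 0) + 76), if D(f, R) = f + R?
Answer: -10092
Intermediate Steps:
D(f, R) = R + f
-116*(D(9, 2 + 0) + 76) = -116*(((2 + 0) + 9) + 76) = -116*((2 + 9) + 76) = -116*(11 + 76) = -116*87 = -10092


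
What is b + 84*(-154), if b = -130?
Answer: -13066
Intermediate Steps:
b + 84*(-154) = -130 + 84*(-154) = -130 - 12936 = -13066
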